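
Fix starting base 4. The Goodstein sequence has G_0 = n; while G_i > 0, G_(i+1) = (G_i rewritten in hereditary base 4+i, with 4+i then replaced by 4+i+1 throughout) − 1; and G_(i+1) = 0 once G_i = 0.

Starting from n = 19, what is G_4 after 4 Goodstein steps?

(0) 19|_4 = 4^2 + 3 ↦ 5^2 + 3|_5 = 28 ⇒ 27
(1) 27|_5 = 5^2 + 2 ↦ 6^2 + 2|_6 = 38 ⇒ 37
(2) 37|_6 = 6^2 + 1 ↦ 7^2 + 1|_7 = 50 ⇒ 49
(3) 49|_7 = 7^2 ↦ 8^2|_8 = 64 ⇒ 63
(4) 63|_8 = 7·8 + 7 ↦ 7·9 + 7|_9 = 70 ⇒ 69

63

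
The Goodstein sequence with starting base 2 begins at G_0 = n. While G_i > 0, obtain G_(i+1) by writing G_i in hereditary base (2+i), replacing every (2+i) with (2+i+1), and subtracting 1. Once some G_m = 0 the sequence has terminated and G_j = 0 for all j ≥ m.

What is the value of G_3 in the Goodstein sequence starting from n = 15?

step 0: 15 = 2^(2 + 1) + 2^2 + 2 + 1; sub 3 for 2: 3^(3 + 1) + 3^3 + 3 + 1; = 112; G_1 = 112−1 = 111
step 1: 111 = 3^(3 + 1) + 3^3 + 3; sub 4 for 3: 4^(4 + 1) + 4^4 + 4; = 1284; G_2 = 1284−1 = 1283
step 2: 1283 = 4^(4 + 1) + 4^4 + 3; sub 5 for 4: 5^(5 + 1) + 5^5 + 3; = 18753; G_3 = 18753−1 = 18752

18752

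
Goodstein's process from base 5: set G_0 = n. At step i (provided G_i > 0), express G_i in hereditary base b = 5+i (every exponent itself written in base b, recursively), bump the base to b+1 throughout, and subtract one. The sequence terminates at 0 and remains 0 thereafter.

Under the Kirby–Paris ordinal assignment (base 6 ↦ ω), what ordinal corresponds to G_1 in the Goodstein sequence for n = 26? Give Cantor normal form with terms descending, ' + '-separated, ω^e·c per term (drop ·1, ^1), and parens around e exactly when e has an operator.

base 5: 26 = 5^2 + 1; at 6: 6^2 + 1 = 37; next = 36
base 6: 36 = 6^2; at 7: 7^2 = 49; next = 48

ω^2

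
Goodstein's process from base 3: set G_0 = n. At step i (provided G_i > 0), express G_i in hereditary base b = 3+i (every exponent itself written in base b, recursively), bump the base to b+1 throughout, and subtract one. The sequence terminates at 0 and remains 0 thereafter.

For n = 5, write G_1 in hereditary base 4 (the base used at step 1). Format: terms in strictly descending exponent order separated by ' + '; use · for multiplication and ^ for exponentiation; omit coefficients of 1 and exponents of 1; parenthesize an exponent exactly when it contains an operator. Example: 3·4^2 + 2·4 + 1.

[0] 5 ≡ 3 + 2 (base 3). Lift 4: 6. −1: 5.
[1] 5 ≡ 4 + 1 (base 4). Lift 5: 6. −1: 5.

4 + 1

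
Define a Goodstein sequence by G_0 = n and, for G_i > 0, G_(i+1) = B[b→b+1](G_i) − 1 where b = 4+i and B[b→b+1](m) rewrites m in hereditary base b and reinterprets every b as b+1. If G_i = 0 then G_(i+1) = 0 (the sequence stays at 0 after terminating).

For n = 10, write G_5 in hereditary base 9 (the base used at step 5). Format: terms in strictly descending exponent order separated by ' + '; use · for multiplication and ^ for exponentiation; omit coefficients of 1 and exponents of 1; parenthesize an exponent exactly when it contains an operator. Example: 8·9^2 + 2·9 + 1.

9 + 4

base 4: 10 = 2·4 + 2; at 5: 2·5 + 2 = 12; next = 11
base 5: 11 = 2·5 + 1; at 6: 2·6 + 1 = 13; next = 12
base 6: 12 = 2·6; at 7: 2·7 = 14; next = 13
base 7: 13 = 7 + 6; at 8: 8 + 6 = 14; next = 13
base 8: 13 = 8 + 5; at 9: 9 + 5 = 14; next = 13
base 9: 13 = 9 + 4; at 10: 10 + 4 = 14; next = 13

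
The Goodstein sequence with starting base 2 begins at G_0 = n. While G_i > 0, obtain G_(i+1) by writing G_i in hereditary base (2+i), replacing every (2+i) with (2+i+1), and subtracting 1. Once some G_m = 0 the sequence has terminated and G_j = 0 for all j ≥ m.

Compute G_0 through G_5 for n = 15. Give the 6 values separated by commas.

15, 111, 1283, 18752, 326593, 6588344

15 —HB2→ 2^(2 + 1) + 2^2 + 2 + 1 —bump→ 3^(3 + 1) + 3^3 + 3 + 1 = 112 —(−1)→ 111
111 —HB3→ 3^(3 + 1) + 3^3 + 3 —bump→ 4^(4 + 1) + 4^4 + 4 = 1284 —(−1)→ 1283
1283 —HB4→ 4^(4 + 1) + 4^4 + 3 —bump→ 5^(5 + 1) + 5^5 + 3 = 18753 —(−1)→ 18752
18752 —HB5→ 5^(5 + 1) + 5^5 + 2 —bump→ 6^(6 + 1) + 6^6 + 2 = 326594 —(−1)→ 326593
326593 —HB6→ 6^(6 + 1) + 6^6 + 1 —bump→ 7^(7 + 1) + 7^7 + 1 = 6588345 —(−1)→ 6588344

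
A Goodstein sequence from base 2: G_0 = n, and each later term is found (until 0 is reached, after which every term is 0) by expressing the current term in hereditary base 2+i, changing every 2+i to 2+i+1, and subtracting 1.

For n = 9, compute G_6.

base 2: 9 = 2^(2 + 1) + 1; at 3: 3^(3 + 1) + 1 = 82; next = 81
base 3: 81 = 3^(3 + 1); at 4: 4^(4 + 1) = 1024; next = 1023
base 4: 1023 = 3·4^4 + 3·4^3 + 3·4^2 + 3·4 + 3; at 5: 3·5^5 + 3·5^3 + 3·5^2 + 3·5 + 3 = 9843; next = 9842
base 5: 9842 = 3·5^5 + 3·5^3 + 3·5^2 + 3·5 + 2; at 6: 3·6^6 + 3·6^3 + 3·6^2 + 3·6 + 2 = 140744; next = 140743
base 6: 140743 = 3·6^6 + 3·6^3 + 3·6^2 + 3·6 + 1; at 7: 3·7^7 + 3·7^3 + 3·7^2 + 3·7 + 1 = 2471827; next = 2471826
base 7: 2471826 = 3·7^7 + 3·7^3 + 3·7^2 + 3·7; at 8: 3·8^8 + 3·8^3 + 3·8^2 + 3·8 = 50333400; next = 50333399
base 8: 50333399 = 3·8^8 + 3·8^3 + 3·8^2 + 2·8 + 7; at 9: 3·9^9 + 3·9^3 + 3·9^2 + 2·9 + 7 = 1162263922; next = 1162263921

50333399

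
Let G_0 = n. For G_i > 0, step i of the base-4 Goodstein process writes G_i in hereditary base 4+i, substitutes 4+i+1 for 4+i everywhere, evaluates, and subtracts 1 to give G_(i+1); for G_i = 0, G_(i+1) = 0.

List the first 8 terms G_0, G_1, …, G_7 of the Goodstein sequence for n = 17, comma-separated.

17, 25, 35, 39, 43, 47, 51, 55

base 4: 17 = 4^2 + 1; at 5: 5^2 + 1 = 26; next = 25
base 5: 25 = 5^2; at 6: 6^2 = 36; next = 35
base 6: 35 = 5·6 + 5; at 7: 5·7 + 5 = 40; next = 39
base 7: 39 = 5·7 + 4; at 8: 5·8 + 4 = 44; next = 43
base 8: 43 = 5·8 + 3; at 9: 5·9 + 3 = 48; next = 47
base 9: 47 = 5·9 + 2; at 10: 5·10 + 2 = 52; next = 51
base 10: 51 = 5·10 + 1; at 11: 5·11 + 1 = 56; next = 55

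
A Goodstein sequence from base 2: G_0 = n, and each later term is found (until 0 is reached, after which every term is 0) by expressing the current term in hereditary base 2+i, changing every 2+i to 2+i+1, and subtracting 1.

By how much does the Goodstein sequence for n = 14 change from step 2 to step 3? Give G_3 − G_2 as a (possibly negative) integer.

G_0 = 14. HB_2(14) = 2^(2 + 1) + 2^2 + 2. Bump = 111. G_1 = 110.
G_1 = 110. HB_3(110) = 3^(3 + 1) + 3^3 + 2. Bump = 1282. G_2 = 1281.
G_2 = 1281. HB_4(1281) = 4^(4 + 1) + 4^4 + 1. Bump = 18751. G_3 = 18750.

17469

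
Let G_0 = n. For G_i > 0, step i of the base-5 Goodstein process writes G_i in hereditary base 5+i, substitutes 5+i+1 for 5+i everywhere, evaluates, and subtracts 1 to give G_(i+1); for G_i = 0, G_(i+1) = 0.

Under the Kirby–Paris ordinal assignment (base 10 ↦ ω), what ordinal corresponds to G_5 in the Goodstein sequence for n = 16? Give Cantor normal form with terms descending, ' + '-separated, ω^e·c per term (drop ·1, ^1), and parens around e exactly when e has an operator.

[0] 16 ≡ 3·5 + 1 (base 5). Lift 6: 19. −1: 18.
[1] 18 ≡ 3·6 (base 6). Lift 7: 21. −1: 20.
[2] 20 ≡ 2·7 + 6 (base 7). Lift 8: 22. −1: 21.
[3] 21 ≡ 2·8 + 5 (base 8). Lift 9: 23. −1: 22.
[4] 22 ≡ 2·9 + 4 (base 9). Lift 10: 24. −1: 23.
[5] 23 ≡ 2·10 + 3 (base 10). Lift 11: 25. −1: 24.

ω·2 + 3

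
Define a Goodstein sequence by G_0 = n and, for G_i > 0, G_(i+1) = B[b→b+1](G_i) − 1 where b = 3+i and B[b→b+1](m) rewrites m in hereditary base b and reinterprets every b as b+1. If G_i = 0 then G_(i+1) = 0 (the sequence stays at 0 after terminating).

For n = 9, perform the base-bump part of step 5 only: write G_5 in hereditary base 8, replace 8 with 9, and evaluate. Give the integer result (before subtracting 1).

25

9 —HB3→ 3^2 —bump→ 4^2 = 16 —(−1)→ 15
15 —HB4→ 3·4 + 3 —bump→ 3·5 + 3 = 18 —(−1)→ 17
17 —HB5→ 3·5 + 2 —bump→ 3·6 + 2 = 20 —(−1)→ 19
19 —HB6→ 3·6 + 1 —bump→ 3·7 + 1 = 22 —(−1)→ 21
21 —HB7→ 3·7 —bump→ 3·8 = 24 —(−1)→ 23
23 —HB8→ 2·8 + 7 —bump→ 2·9 + 7 = 25 —(−1)→ 24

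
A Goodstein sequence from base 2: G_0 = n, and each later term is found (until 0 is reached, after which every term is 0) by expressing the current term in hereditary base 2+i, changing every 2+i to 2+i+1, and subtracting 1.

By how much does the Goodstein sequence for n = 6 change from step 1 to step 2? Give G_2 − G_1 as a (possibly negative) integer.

G_0 = 6. HB_2(6) = 2^2 + 2. Bump = 30. G_1 = 29.
G_1 = 29. HB_3(29) = 3^3 + 2. Bump = 258. G_2 = 257.

228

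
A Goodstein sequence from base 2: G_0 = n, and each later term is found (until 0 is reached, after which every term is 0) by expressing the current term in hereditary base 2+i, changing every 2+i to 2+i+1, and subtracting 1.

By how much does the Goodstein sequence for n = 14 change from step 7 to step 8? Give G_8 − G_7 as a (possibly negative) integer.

G_0=14  [base 2] 2^(2 + 1) + 2^2 + 2  →[2↦3]→  3^(3 + 1) + 3^3 + 3 = 111  −1 ⇒ G_1=110
G_1=110  [base 3] 3^(3 + 1) + 3^3 + 2  →[3↦4]→  4^(4 + 1) + 4^4 + 2 = 1282  −1 ⇒ G_2=1281
G_2=1281  [base 4] 4^(4 + 1) + 4^4 + 1  →[4↦5]→  5^(5 + 1) + 5^5 + 1 = 18751  −1 ⇒ G_3=18750
G_3=18750  [base 5] 5^(5 + 1) + 5^5  →[5↦6]→  6^(6 + 1) + 6^6 = 326592  −1 ⇒ G_4=326591
G_4=326591  [base 6] 6^(6 + 1) + 5·6^5 + 5·6^4 + 5·6^3 + 5·6^2 + 5·6 + 5  →[6↦7]→  7^(7 + 1) + 5·7^5 + 5·7^4 + 5·7^3 + 5·7^2 + 5·7 + 5 = 5862841  −1 ⇒ G_5=5862840
G_5=5862840  [base 7] 7^(7 + 1) + 5·7^5 + 5·7^4 + 5·7^3 + 5·7^2 + 5·7 + 4  →[7↦8]→  8^(8 + 1) + 5·8^5 + 5·8^4 + 5·8^3 + 5·8^2 + 5·8 + 4 = 134404972  −1 ⇒ G_6=134404971
G_6=134404971  [base 8] 8^(8 + 1) + 5·8^5 + 5·8^4 + 5·8^3 + 5·8^2 + 5·8 + 3  →[8↦9]→  9^(9 + 1) + 5·9^5 + 5·9^4 + 5·9^3 + 5·9^2 + 5·9 + 3 = 3487116549  −1 ⇒ G_7=3487116548
G_7=3487116548  [base 9] 9^(9 + 1) + 5·9^5 + 5·9^4 + 5·9^3 + 5·9^2 + 5·9 + 2  →[9↦10]→  10^(10 + 1) + 5·10^5 + 5·10^4 + 5·10^3 + 5·10^2 + 5·10 + 2 = 100000555552  −1 ⇒ G_8=100000555551

96513439003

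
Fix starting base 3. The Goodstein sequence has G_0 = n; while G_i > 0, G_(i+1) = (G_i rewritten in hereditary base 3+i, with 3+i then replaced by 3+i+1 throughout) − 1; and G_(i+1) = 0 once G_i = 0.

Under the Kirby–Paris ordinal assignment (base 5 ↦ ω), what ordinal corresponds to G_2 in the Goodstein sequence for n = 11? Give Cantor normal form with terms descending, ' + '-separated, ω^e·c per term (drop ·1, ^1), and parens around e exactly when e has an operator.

11 —HB3→ 3^2 + 2 —bump→ 4^2 + 2 = 18 —(−1)→ 17
17 —HB4→ 4^2 + 1 —bump→ 5^2 + 1 = 26 —(−1)→ 25
25 —HB5→ 5^2 —bump→ 6^2 = 36 —(−1)→ 35

ω^2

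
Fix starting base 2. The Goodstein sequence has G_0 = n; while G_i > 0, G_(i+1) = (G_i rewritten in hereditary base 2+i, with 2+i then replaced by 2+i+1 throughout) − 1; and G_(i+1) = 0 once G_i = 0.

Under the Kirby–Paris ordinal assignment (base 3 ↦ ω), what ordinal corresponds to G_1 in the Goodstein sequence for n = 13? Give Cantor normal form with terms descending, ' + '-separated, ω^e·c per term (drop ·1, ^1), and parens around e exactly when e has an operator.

G_0 = 13. HB_2(13) = 2^(2 + 1) + 2^2 + 1. Bump = 109. G_1 = 108.
G_1 = 108. HB_3(108) = 3^(3 + 1) + 3^3. Bump = 1280. G_2 = 1279.

ω^(ω + 1) + ω^ω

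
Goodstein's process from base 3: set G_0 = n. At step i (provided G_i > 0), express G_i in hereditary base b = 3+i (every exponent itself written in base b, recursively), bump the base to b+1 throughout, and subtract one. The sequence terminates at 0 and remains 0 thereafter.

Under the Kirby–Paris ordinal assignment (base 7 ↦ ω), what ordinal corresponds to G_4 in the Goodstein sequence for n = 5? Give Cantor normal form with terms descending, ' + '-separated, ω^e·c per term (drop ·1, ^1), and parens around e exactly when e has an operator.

4

base 3: 5 = 3 + 2; at 4: 4 + 2 = 6; next = 5
base 4: 5 = 4 + 1; at 5: 5 + 1 = 6; next = 5
base 5: 5 = 5; at 6: 6 = 6; next = 5
base 6: 5 = 5; at 7: 5 = 5; next = 4
base 7: 4 = 4; at 8: 4 = 4; next = 3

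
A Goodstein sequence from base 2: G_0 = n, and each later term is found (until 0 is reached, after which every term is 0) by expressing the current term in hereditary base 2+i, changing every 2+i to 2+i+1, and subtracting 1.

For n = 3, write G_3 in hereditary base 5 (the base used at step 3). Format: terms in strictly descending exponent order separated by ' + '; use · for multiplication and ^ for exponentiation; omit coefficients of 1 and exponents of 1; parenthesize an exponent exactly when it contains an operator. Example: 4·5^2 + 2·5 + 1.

2

G_0=3  [base 2] 2 + 1  →[2↦3]→  3 + 1 = 4  −1 ⇒ G_1=3
G_1=3  [base 3] 3  →[3↦4]→  4 = 4  −1 ⇒ G_2=3
G_2=3  [base 4] 3  →[4↦5]→  3 = 3  −1 ⇒ G_3=2
G_3=2  [base 5] 2  →[5↦6]→  2 = 2  −1 ⇒ G_4=1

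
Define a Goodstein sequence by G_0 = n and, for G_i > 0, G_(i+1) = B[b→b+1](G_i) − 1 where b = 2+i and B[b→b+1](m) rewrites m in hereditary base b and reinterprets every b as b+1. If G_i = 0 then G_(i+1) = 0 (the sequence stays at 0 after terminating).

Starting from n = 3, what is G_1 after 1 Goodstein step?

3

base 2: 3 = 2 + 1; at 3: 3 + 1 = 4; next = 3
base 3: 3 = 3; at 4: 4 = 4; next = 3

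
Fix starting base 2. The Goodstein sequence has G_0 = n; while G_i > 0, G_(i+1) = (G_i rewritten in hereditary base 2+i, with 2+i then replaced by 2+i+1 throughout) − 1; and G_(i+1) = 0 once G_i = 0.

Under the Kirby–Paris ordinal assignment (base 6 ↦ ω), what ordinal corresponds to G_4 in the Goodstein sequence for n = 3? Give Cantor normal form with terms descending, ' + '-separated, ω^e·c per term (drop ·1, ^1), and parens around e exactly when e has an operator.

(0) 3|_2 = 2 + 1 ↦ 3 + 1|_3 = 4 ⇒ 3
(1) 3|_3 = 3 ↦ 4|_4 = 4 ⇒ 3
(2) 3|_4 = 3 ↦ 3|_5 = 3 ⇒ 2
(3) 2|_5 = 2 ↦ 2|_6 = 2 ⇒ 1
(4) 1|_6 = 1 ↦ 1|_7 = 1 ⇒ 0

1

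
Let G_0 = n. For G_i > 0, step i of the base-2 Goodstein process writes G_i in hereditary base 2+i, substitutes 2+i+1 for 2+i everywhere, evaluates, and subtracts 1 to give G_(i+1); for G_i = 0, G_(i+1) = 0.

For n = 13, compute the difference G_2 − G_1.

[0] 13 ≡ 2^(2 + 1) + 2^2 + 1 (base 2). Lift 3: 109. −1: 108.
[1] 108 ≡ 3^(3 + 1) + 3^3 (base 3). Lift 4: 1280. −1: 1279.

1171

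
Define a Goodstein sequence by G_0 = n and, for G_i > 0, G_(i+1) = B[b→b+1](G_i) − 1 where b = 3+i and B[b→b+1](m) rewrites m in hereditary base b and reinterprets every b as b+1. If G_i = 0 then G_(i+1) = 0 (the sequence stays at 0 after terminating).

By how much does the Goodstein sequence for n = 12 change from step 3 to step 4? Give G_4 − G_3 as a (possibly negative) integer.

12

base 3: 12 = 3^2 + 3; at 4: 4^2 + 4 = 20; next = 19
base 4: 19 = 4^2 + 3; at 5: 5^2 + 3 = 28; next = 27
base 5: 27 = 5^2 + 2; at 6: 6^2 + 2 = 38; next = 37
base 6: 37 = 6^2 + 1; at 7: 7^2 + 1 = 50; next = 49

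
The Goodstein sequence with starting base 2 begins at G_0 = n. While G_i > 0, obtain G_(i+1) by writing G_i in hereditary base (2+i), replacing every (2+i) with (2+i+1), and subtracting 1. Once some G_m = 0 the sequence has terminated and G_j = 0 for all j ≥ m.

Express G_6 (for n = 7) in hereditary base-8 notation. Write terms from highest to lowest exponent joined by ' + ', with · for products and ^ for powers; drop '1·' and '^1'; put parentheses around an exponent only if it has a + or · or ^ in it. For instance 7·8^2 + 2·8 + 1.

7·8^7 + 7·8^6 + 7·8^5 + 7·8^4 + 7·8^3 + 7·8^2 + 7·8 + 7

G_0=7  [base 2] 2^2 + 2 + 1  →[2↦3]→  3^3 + 3 + 1 = 31  −1 ⇒ G_1=30
G_1=30  [base 3] 3^3 + 3  →[3↦4]→  4^4 + 4 = 260  −1 ⇒ G_2=259
G_2=259  [base 4] 4^4 + 3  →[4↦5]→  5^5 + 3 = 3128  −1 ⇒ G_3=3127
G_3=3127  [base 5] 5^5 + 2  →[5↦6]→  6^6 + 2 = 46658  −1 ⇒ G_4=46657
G_4=46657  [base 6] 6^6 + 1  →[6↦7]→  7^7 + 1 = 823544  −1 ⇒ G_5=823543
G_5=823543  [base 7] 7^7  →[7↦8]→  8^8 = 16777216  −1 ⇒ G_6=16777215
G_6=16777215  [base 8] 7·8^7 + 7·8^6 + 7·8^5 + 7·8^4 + 7·8^3 + 7·8^2 + 7·8 + 7  →[8↦9]→  7·9^7 + 7·9^6 + 7·9^5 + 7·9^4 + 7·9^3 + 7·9^2 + 7·9 + 7 = 37665880  −1 ⇒ G_7=37665879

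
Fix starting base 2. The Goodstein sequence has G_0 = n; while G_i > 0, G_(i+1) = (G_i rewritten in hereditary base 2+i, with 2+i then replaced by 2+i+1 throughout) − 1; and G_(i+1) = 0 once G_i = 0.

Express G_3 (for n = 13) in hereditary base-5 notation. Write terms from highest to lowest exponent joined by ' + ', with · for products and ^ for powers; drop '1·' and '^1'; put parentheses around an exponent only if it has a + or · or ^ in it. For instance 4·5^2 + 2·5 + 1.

5^(5 + 1) + 3·5^3 + 3·5^2 + 3·5 + 2

G_0=13  [base 2] 2^(2 + 1) + 2^2 + 1  →[2↦3]→  3^(3 + 1) + 3^3 + 1 = 109  −1 ⇒ G_1=108
G_1=108  [base 3] 3^(3 + 1) + 3^3  →[3↦4]→  4^(4 + 1) + 4^4 = 1280  −1 ⇒ G_2=1279
G_2=1279  [base 4] 4^(4 + 1) + 3·4^3 + 3·4^2 + 3·4 + 3  →[4↦5]→  5^(5 + 1) + 3·5^3 + 3·5^2 + 3·5 + 3 = 16093  −1 ⇒ G_3=16092
G_3=16092  [base 5] 5^(5 + 1) + 3·5^3 + 3·5^2 + 3·5 + 2  →[5↦6]→  6^(6 + 1) + 3·6^3 + 3·6^2 + 3·6 + 2 = 280712  −1 ⇒ G_4=280711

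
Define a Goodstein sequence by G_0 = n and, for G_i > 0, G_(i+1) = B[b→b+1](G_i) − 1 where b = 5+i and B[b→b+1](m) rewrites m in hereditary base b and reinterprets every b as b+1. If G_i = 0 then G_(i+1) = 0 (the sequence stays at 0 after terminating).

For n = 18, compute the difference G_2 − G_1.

step 0: 18 = 3·5 + 3; sub 6 for 5: 3·6 + 3; = 21; G_1 = 21−1 = 20
step 1: 20 = 3·6 + 2; sub 7 for 6: 3·7 + 2; = 23; G_2 = 23−1 = 22

2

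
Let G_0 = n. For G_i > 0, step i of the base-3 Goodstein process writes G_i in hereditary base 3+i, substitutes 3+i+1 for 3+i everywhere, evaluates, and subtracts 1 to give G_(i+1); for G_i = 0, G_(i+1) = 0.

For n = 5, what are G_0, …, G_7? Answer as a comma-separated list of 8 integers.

i=0: 5 = 3 + 2 (b=3); 3→4: 4 + 2 = 6; 6−1 = 5
i=1: 5 = 4 + 1 (b=4); 4→5: 5 + 1 = 6; 6−1 = 5
i=2: 5 = 5 (b=5); 5→6: 6 = 6; 6−1 = 5
i=3: 5 = 5 (b=6); 6→7: 5 = 5; 5−1 = 4
i=4: 4 = 4 (b=7); 7→8: 4 = 4; 4−1 = 3
i=5: 3 = 3 (b=8); 8→9: 3 = 3; 3−1 = 2
i=6: 2 = 2 (b=9); 9→10: 2 = 2; 2−1 = 1

5, 5, 5, 5, 4, 3, 2, 1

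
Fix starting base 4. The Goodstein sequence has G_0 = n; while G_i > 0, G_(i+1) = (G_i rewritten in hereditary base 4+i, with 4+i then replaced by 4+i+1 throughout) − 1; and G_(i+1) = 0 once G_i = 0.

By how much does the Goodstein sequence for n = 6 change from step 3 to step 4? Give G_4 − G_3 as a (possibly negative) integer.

step 0: 6 = 4 + 2; sub 5 for 4: 5 + 2; = 7; G_1 = 7−1 = 6
step 1: 6 = 5 + 1; sub 6 for 5: 6 + 1; = 7; G_2 = 7−1 = 6
step 2: 6 = 6; sub 7 for 6: 7; = 7; G_3 = 7−1 = 6
step 3: 6 = 6; sub 8 for 7: 6; = 6; G_4 = 6−1 = 5

-1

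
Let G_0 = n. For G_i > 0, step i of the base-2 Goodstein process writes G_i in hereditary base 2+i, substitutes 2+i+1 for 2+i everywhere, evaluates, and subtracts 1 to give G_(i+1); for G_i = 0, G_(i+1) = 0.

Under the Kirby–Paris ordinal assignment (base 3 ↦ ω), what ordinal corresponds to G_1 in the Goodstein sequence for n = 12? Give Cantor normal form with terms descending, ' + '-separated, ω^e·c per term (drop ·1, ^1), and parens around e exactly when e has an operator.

ω^(ω + 1) + ω^2·2 + ω·2 + 2

G_0 = 12. HB_2(12) = 2^(2 + 1) + 2^2. Bump = 108. G_1 = 107.
G_1 = 107. HB_3(107) = 3^(3 + 1) + 2·3^2 + 2·3 + 2. Bump = 1066. G_2 = 1065.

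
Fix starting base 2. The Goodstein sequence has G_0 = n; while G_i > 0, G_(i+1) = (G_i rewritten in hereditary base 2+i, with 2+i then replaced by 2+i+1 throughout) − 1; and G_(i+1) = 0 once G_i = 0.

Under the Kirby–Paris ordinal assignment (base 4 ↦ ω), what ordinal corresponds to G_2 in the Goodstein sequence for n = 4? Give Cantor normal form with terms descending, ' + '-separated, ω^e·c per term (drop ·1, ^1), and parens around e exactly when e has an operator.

ω^2·2 + ω·2 + 1

i=0: 4 = 2^2 (b=2); 2→3: 3^3 = 27; 27−1 = 26
i=1: 26 = 2·3^2 + 2·3 + 2 (b=3); 3→4: 2·4^2 + 2·4 + 2 = 42; 42−1 = 41
i=2: 41 = 2·4^2 + 2·4 + 1 (b=4); 4→5: 2·5^2 + 2·5 + 1 = 61; 61−1 = 60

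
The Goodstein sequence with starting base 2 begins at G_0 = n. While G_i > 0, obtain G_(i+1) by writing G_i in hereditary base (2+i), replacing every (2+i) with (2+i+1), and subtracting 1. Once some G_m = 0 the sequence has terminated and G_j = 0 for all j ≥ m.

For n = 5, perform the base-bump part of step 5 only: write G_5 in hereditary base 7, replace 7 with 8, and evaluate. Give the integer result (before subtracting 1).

step 0: 5 = 2^2 + 1; sub 3 for 2: 3^3 + 1; = 28; G_1 = 28−1 = 27
step 1: 27 = 3^3; sub 4 for 3: 4^4; = 256; G_2 = 256−1 = 255
step 2: 255 = 3·4^3 + 3·4^2 + 3·4 + 3; sub 5 for 4: 3·5^3 + 3·5^2 + 3·5 + 3; = 468; G_3 = 468−1 = 467
step 3: 467 = 3·5^3 + 3·5^2 + 3·5 + 2; sub 6 for 5: 3·6^3 + 3·6^2 + 3·6 + 2; = 776; G_4 = 776−1 = 775
step 4: 775 = 3·6^3 + 3·6^2 + 3·6 + 1; sub 7 for 6: 3·7^3 + 3·7^2 + 3·7 + 1; = 1198; G_5 = 1198−1 = 1197
step 5: 1197 = 3·7^3 + 3·7^2 + 3·7; sub 8 for 7: 3·8^3 + 3·8^2 + 3·8; = 1752; G_6 = 1752−1 = 1751

1752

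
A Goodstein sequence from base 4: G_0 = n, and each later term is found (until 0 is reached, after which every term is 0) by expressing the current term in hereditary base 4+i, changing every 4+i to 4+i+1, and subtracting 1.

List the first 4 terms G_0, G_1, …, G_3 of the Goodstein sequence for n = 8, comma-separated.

step 0: 8 = 2·4; sub 5 for 4: 2·5; = 10; G_1 = 10−1 = 9
step 1: 9 = 5 + 4; sub 6 for 5: 6 + 4; = 10; G_2 = 10−1 = 9
step 2: 9 = 6 + 3; sub 7 for 6: 7 + 3; = 10; G_3 = 10−1 = 9

8, 9, 9, 9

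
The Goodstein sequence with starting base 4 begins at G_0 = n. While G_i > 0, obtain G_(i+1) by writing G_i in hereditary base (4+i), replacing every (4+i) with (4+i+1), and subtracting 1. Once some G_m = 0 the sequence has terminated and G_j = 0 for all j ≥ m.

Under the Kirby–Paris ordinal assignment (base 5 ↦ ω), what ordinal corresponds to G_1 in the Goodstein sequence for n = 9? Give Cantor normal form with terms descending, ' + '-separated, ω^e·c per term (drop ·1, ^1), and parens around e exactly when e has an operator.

9 —HB4→ 2·4 + 1 —bump→ 2·5 + 1 = 11 —(−1)→ 10
10 —HB5→ 2·5 —bump→ 2·6 = 12 —(−1)→ 11

ω·2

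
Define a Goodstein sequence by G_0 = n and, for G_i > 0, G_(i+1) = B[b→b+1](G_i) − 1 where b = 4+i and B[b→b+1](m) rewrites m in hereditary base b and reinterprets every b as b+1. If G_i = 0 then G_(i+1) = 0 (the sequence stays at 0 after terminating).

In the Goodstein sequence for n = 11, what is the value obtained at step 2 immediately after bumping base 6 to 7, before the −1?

step 0: 11 = 2·4 + 3; sub 5 for 4: 2·5 + 3; = 13; G_1 = 13−1 = 12
step 1: 12 = 2·5 + 2; sub 6 for 5: 2·6 + 2; = 14; G_2 = 14−1 = 13

15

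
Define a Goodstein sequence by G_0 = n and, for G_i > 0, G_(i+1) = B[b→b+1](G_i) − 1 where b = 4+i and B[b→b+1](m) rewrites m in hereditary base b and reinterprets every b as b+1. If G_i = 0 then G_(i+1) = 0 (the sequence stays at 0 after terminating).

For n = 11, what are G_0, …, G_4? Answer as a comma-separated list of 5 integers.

(0) 11|_4 = 2·4 + 3 ↦ 2·5 + 3|_5 = 13 ⇒ 12
(1) 12|_5 = 2·5 + 2 ↦ 2·6 + 2|_6 = 14 ⇒ 13
(2) 13|_6 = 2·6 + 1 ↦ 2·7 + 1|_7 = 15 ⇒ 14
(3) 14|_7 = 2·7 ↦ 2·8|_8 = 16 ⇒ 15

11, 12, 13, 14, 15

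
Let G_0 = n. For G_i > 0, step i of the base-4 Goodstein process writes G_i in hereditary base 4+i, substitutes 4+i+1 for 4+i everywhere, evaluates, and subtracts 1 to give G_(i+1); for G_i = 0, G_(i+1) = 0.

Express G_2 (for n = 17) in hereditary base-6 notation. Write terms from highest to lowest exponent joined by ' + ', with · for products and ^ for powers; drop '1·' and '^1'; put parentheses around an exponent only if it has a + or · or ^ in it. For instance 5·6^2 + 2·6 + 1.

5·6 + 5

i=0: 17 = 4^2 + 1 (b=4); 4→5: 5^2 + 1 = 26; 26−1 = 25
i=1: 25 = 5^2 (b=5); 5→6: 6^2 = 36; 36−1 = 35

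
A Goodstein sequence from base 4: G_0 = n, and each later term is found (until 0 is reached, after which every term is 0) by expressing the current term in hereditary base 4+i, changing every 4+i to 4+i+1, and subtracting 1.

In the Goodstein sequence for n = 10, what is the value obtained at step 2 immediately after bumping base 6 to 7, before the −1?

i=0: 10 = 2·4 + 2 (b=4); 4→5: 2·5 + 2 = 12; 12−1 = 11
i=1: 11 = 2·5 + 1 (b=5); 5→6: 2·6 + 1 = 13; 13−1 = 12

14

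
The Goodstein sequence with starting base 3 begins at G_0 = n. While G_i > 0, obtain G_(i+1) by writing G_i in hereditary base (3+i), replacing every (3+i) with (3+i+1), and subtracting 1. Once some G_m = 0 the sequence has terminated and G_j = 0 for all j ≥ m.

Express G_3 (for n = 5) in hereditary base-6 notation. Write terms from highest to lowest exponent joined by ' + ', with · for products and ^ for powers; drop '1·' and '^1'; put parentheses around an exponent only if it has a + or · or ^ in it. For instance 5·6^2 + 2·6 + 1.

5

5 —HB3→ 3 + 2 —bump→ 4 + 2 = 6 —(−1)→ 5
5 —HB4→ 4 + 1 —bump→ 5 + 1 = 6 —(−1)→ 5
5 —HB5→ 5 —bump→ 6 = 6 —(−1)→ 5
5 —HB6→ 5 —bump→ 5 = 5 —(−1)→ 4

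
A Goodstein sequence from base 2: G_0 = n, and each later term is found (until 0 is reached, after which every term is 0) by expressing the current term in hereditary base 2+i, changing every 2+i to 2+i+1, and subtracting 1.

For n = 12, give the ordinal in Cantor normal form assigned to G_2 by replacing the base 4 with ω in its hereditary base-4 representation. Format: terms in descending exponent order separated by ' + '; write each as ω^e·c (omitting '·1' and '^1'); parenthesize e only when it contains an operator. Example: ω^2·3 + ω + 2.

G_0=12  [base 2] 2^(2 + 1) + 2^2  →[2↦3]→  3^(3 + 1) + 3^3 = 108  −1 ⇒ G_1=107
G_1=107  [base 3] 3^(3 + 1) + 2·3^2 + 2·3 + 2  →[3↦4]→  4^(4 + 1) + 2·4^2 + 2·4 + 2 = 1066  −1 ⇒ G_2=1065
G_2=1065  [base 4] 4^(4 + 1) + 2·4^2 + 2·4 + 1  →[4↦5]→  5^(5 + 1) + 2·5^2 + 2·5 + 1 = 15686  −1 ⇒ G_3=15685

ω^(ω + 1) + ω^2·2 + ω·2 + 1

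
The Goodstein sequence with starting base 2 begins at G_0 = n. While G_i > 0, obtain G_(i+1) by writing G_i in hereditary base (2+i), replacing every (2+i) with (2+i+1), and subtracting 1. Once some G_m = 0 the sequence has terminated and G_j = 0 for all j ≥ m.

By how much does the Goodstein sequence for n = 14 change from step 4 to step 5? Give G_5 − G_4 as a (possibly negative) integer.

[0] 14 ≡ 2^(2 + 1) + 2^2 + 2 (base 2). Lift 3: 111. −1: 110.
[1] 110 ≡ 3^(3 + 1) + 3^3 + 2 (base 3). Lift 4: 1282. −1: 1281.
[2] 1281 ≡ 4^(4 + 1) + 4^4 + 1 (base 4). Lift 5: 18751. −1: 18750.
[3] 18750 ≡ 5^(5 + 1) + 5^5 (base 5). Lift 6: 326592. −1: 326591.
[4] 326591 ≡ 6^(6 + 1) + 5·6^5 + 5·6^4 + 5·6^3 + 5·6^2 + 5·6 + 5 (base 6). Lift 7: 5862841. −1: 5862840.

5536249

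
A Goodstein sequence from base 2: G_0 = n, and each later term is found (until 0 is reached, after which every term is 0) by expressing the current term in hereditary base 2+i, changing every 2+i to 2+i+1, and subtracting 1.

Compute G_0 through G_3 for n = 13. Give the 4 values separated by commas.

13, 108, 1279, 16092

(0) 13|_2 = 2^(2 + 1) + 2^2 + 1 ↦ 3^(3 + 1) + 3^3 + 1|_3 = 109 ⇒ 108
(1) 108|_3 = 3^(3 + 1) + 3^3 ↦ 4^(4 + 1) + 4^4|_4 = 1280 ⇒ 1279
(2) 1279|_4 = 4^(4 + 1) + 3·4^3 + 3·4^2 + 3·4 + 3 ↦ 5^(5 + 1) + 3·5^3 + 3·5^2 + 3·5 + 3|_5 = 16093 ⇒ 16092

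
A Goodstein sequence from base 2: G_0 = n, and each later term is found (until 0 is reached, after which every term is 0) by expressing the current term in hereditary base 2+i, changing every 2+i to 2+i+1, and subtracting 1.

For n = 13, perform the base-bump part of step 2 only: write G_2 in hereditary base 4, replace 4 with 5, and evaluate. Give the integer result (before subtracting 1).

i=0: 13 = 2^(2 + 1) + 2^2 + 1 (b=2); 2→3: 3^(3 + 1) + 3^3 + 1 = 109; 109−1 = 108
i=1: 108 = 3^(3 + 1) + 3^3 (b=3); 3→4: 4^(4 + 1) + 4^4 = 1280; 1280−1 = 1279
i=2: 1279 = 4^(4 + 1) + 3·4^3 + 3·4^2 + 3·4 + 3 (b=4); 4→5: 5^(5 + 1) + 3·5^3 + 3·5^2 + 3·5 + 3 = 16093; 16093−1 = 16092

16093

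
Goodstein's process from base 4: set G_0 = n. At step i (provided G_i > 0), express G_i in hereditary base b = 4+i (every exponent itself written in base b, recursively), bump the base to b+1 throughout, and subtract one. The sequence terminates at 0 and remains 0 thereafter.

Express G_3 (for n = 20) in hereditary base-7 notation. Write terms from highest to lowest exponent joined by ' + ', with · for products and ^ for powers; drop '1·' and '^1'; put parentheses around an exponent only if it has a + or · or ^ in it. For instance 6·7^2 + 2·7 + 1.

i=0: 20 = 4^2 + 4 (b=4); 4→5: 5^2 + 5 = 30; 30−1 = 29
i=1: 29 = 5^2 + 4 (b=5); 5→6: 6^2 + 4 = 40; 40−1 = 39
i=2: 39 = 6^2 + 3 (b=6); 6→7: 7^2 + 3 = 52; 52−1 = 51

7^2 + 2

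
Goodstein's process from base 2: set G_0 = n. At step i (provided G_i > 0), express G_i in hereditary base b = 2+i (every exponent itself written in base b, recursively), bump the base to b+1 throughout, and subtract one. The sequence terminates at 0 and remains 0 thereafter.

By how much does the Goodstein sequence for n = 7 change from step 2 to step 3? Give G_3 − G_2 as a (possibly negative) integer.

base 2: 7 = 2^2 + 2 + 1; at 3: 3^3 + 3 + 1 = 31; next = 30
base 3: 30 = 3^3 + 3; at 4: 4^4 + 4 = 260; next = 259
base 4: 259 = 4^4 + 3; at 5: 5^5 + 3 = 3128; next = 3127

2868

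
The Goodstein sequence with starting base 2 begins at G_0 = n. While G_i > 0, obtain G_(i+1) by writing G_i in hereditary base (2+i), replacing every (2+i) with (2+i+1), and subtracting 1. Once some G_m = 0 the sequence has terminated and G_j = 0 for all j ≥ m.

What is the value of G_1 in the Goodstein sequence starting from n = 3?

3 —HB2→ 2 + 1 —bump→ 3 + 1 = 4 —(−1)→ 3
3 —HB3→ 3 —bump→ 4 = 4 —(−1)→ 3

3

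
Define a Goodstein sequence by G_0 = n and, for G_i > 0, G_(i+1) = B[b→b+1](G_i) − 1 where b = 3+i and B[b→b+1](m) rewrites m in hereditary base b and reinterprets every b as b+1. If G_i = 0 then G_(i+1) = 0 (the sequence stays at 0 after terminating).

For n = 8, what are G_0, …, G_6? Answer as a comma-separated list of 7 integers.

i=0: 8 = 2·3 + 2 (b=3); 3→4: 2·4 + 2 = 10; 10−1 = 9
i=1: 9 = 2·4 + 1 (b=4); 4→5: 2·5 + 1 = 11; 11−1 = 10
i=2: 10 = 2·5 (b=5); 5→6: 2·6 = 12; 12−1 = 11
i=3: 11 = 6 + 5 (b=6); 6→7: 7 + 5 = 12; 12−1 = 11
i=4: 11 = 7 + 4 (b=7); 7→8: 8 + 4 = 12; 12−1 = 11
i=5: 11 = 8 + 3 (b=8); 8→9: 9 + 3 = 12; 12−1 = 11

8, 9, 10, 11, 11, 11, 11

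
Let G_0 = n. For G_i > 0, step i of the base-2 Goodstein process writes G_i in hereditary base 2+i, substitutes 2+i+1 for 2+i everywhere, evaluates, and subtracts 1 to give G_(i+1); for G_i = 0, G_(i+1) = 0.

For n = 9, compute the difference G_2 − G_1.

(0) 9|_2 = 2^(2 + 1) + 1 ↦ 3^(3 + 1) + 1|_3 = 82 ⇒ 81
(1) 81|_3 = 3^(3 + 1) ↦ 4^(4 + 1)|_4 = 1024 ⇒ 1023

942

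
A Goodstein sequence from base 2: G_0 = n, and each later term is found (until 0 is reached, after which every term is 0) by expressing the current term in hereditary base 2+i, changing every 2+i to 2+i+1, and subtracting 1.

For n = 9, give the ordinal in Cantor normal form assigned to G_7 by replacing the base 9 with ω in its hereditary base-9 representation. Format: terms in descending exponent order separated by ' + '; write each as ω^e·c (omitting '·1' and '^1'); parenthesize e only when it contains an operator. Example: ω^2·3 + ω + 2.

base 2: 9 = 2^(2 + 1) + 1; at 3: 3^(3 + 1) + 1 = 82; next = 81
base 3: 81 = 3^(3 + 1); at 4: 4^(4 + 1) = 1024; next = 1023
base 4: 1023 = 3·4^4 + 3·4^3 + 3·4^2 + 3·4 + 3; at 5: 3·5^5 + 3·5^3 + 3·5^2 + 3·5 + 3 = 9843; next = 9842
base 5: 9842 = 3·5^5 + 3·5^3 + 3·5^2 + 3·5 + 2; at 6: 3·6^6 + 3·6^3 + 3·6^2 + 3·6 + 2 = 140744; next = 140743
base 6: 140743 = 3·6^6 + 3·6^3 + 3·6^2 + 3·6 + 1; at 7: 3·7^7 + 3·7^3 + 3·7^2 + 3·7 + 1 = 2471827; next = 2471826
base 7: 2471826 = 3·7^7 + 3·7^3 + 3·7^2 + 3·7; at 8: 3·8^8 + 3·8^3 + 3·8^2 + 3·8 = 50333400; next = 50333399
base 8: 50333399 = 3·8^8 + 3·8^3 + 3·8^2 + 2·8 + 7; at 9: 3·9^9 + 3·9^3 + 3·9^2 + 2·9 + 7 = 1162263922; next = 1162263921
base 9: 1162263921 = 3·9^9 + 3·9^3 + 3·9^2 + 2·9 + 6; at 10: 3·10^10 + 3·10^3 + 3·10^2 + 2·10 + 6 = 30000003326; next = 30000003325

ω^ω·3 + ω^3·3 + ω^2·3 + ω·2 + 6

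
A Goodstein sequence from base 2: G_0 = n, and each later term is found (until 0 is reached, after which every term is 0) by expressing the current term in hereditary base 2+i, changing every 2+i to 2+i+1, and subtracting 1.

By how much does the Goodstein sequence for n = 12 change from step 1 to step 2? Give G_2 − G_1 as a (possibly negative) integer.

958

base 2: 12 = 2^(2 + 1) + 2^2; at 3: 3^(3 + 1) + 3^3 = 108; next = 107
base 3: 107 = 3^(3 + 1) + 2·3^2 + 2·3 + 2; at 4: 4^(4 + 1) + 2·4^2 + 2·4 + 2 = 1066; next = 1065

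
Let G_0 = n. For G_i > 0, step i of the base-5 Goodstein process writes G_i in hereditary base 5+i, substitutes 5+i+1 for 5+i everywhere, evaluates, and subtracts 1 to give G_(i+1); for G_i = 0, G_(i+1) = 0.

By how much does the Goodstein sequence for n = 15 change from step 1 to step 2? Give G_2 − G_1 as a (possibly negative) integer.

base 5: 15 = 3·5; at 6: 3·6 = 18; next = 17
base 6: 17 = 2·6 + 5; at 7: 2·7 + 5 = 19; next = 18

1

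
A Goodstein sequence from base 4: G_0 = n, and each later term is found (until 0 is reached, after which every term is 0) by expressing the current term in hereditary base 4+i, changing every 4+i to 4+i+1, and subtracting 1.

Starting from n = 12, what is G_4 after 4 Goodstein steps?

12 —HB4→ 3·4 —bump→ 3·5 = 15 —(−1)→ 14
14 —HB5→ 2·5 + 4 —bump→ 2·6 + 4 = 16 —(−1)→ 15
15 —HB6→ 2·6 + 3 —bump→ 2·7 + 3 = 17 —(−1)→ 16
16 —HB7→ 2·7 + 2 —bump→ 2·8 + 2 = 18 —(−1)→ 17
17 —HB8→ 2·8 + 1 —bump→ 2·9 + 1 = 19 —(−1)→ 18

17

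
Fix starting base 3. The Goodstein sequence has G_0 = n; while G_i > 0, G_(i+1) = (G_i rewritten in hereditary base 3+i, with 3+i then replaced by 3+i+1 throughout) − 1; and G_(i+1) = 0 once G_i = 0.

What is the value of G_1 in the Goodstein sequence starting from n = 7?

base 3: 7 = 2·3 + 1; at 4: 2·4 + 1 = 9; next = 8
base 4: 8 = 2·4; at 5: 2·5 = 10; next = 9

8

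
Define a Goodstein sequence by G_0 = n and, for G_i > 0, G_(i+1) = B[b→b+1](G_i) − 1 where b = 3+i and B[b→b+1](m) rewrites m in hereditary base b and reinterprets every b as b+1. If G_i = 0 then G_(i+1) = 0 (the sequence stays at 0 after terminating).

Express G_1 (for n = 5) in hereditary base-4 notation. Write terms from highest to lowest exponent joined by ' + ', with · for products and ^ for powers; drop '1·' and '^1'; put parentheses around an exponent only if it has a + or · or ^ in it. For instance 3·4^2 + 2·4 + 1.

5 —HB3→ 3 + 2 —bump→ 4 + 2 = 6 —(−1)→ 5
5 —HB4→ 4 + 1 —bump→ 5 + 1 = 6 —(−1)→ 5

4 + 1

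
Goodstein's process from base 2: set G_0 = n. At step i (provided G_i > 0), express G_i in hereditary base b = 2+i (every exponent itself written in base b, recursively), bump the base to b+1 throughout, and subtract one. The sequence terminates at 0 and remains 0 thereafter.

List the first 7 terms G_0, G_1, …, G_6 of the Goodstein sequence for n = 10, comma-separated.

base 2: 10 = 2^(2 + 1) + 2; at 3: 3^(3 + 1) + 3 = 84; next = 83
base 3: 83 = 3^(3 + 1) + 2; at 4: 4^(4 + 1) + 2 = 1026; next = 1025
base 4: 1025 = 4^(4 + 1) + 1; at 5: 5^(5 + 1) + 1 = 15626; next = 15625
base 5: 15625 = 5^(5 + 1); at 6: 6^(6 + 1) = 279936; next = 279935
base 6: 279935 = 5·6^6 + 5·6^5 + 5·6^4 + 5·6^3 + 5·6^2 + 5·6 + 5; at 7: 5·7^7 + 5·7^5 + 5·7^4 + 5·7^3 + 5·7^2 + 5·7 + 5 = 4215755; next = 4215754
base 7: 4215754 = 5·7^7 + 5·7^5 + 5·7^4 + 5·7^3 + 5·7^2 + 5·7 + 4; at 8: 5·8^8 + 5·8^5 + 5·8^4 + 5·8^3 + 5·8^2 + 5·8 + 4 = 84073324; next = 84073323

10, 83, 1025, 15625, 279935, 4215754, 84073323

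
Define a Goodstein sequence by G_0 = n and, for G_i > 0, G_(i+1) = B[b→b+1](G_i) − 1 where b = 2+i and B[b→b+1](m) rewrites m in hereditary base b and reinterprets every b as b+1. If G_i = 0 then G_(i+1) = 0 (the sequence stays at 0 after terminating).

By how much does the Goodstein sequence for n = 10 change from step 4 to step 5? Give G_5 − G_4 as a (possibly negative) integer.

3935819

G_0=10  [base 2] 2^(2 + 1) + 2  →[2↦3]→  3^(3 + 1) + 3 = 84  −1 ⇒ G_1=83
G_1=83  [base 3] 3^(3 + 1) + 2  →[3↦4]→  4^(4 + 1) + 2 = 1026  −1 ⇒ G_2=1025
G_2=1025  [base 4] 4^(4 + 1) + 1  →[4↦5]→  5^(5 + 1) + 1 = 15626  −1 ⇒ G_3=15625
G_3=15625  [base 5] 5^(5 + 1)  →[5↦6]→  6^(6 + 1) = 279936  −1 ⇒ G_4=279935
G_4=279935  [base 6] 5·6^6 + 5·6^5 + 5·6^4 + 5·6^3 + 5·6^2 + 5·6 + 5  →[6↦7]→  5·7^7 + 5·7^5 + 5·7^4 + 5·7^3 + 5·7^2 + 5·7 + 5 = 4215755  −1 ⇒ G_5=4215754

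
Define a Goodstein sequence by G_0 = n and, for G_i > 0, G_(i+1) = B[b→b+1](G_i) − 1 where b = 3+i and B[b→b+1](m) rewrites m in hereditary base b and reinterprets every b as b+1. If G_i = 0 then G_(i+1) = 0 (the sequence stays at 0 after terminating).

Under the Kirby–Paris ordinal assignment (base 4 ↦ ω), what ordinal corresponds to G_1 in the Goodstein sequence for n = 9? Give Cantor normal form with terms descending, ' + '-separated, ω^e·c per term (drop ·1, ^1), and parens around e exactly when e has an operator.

i=0: 9 = 3^2 (b=3); 3→4: 4^2 = 16; 16−1 = 15
i=1: 15 = 3·4 + 3 (b=4); 4→5: 3·5 + 3 = 18; 18−1 = 17

ω·3 + 3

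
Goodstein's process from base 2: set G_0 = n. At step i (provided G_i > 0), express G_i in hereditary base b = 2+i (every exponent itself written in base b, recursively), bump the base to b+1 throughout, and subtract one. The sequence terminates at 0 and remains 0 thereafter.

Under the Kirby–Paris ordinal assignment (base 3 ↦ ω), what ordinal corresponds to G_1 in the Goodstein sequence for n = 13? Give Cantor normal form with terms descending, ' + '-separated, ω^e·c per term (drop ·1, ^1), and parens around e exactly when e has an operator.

G_0 = 13. HB_2(13) = 2^(2 + 1) + 2^2 + 1. Bump = 109. G_1 = 108.
G_1 = 108. HB_3(108) = 3^(3 + 1) + 3^3. Bump = 1280. G_2 = 1279.

ω^(ω + 1) + ω^ω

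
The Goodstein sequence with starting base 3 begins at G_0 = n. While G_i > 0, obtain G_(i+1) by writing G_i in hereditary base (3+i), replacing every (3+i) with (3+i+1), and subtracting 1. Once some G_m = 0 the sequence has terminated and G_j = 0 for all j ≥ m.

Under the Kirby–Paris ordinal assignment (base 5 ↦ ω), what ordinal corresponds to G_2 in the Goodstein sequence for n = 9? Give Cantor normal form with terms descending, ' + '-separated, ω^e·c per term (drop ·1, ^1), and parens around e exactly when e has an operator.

G_0 = 9. HB_3(9) = 3^2. Bump = 16. G_1 = 15.
G_1 = 15. HB_4(15) = 3·4 + 3. Bump = 18. G_2 = 17.
G_2 = 17. HB_5(17) = 3·5 + 2. Bump = 20. G_3 = 19.

ω·3 + 2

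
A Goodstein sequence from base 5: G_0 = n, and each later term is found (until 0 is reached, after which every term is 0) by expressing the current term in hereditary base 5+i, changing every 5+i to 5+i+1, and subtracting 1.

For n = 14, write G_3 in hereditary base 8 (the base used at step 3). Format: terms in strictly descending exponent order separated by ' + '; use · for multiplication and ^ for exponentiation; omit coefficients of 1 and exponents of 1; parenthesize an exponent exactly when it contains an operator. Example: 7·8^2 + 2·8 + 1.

2·8 + 1

step 0: 14 = 2·5 + 4; sub 6 for 5: 2·6 + 4; = 16; G_1 = 16−1 = 15
step 1: 15 = 2·6 + 3; sub 7 for 6: 2·7 + 3; = 17; G_2 = 17−1 = 16
step 2: 16 = 2·7 + 2; sub 8 for 7: 2·8 + 2; = 18; G_3 = 18−1 = 17
step 3: 17 = 2·8 + 1; sub 9 for 8: 2·9 + 1; = 19; G_4 = 19−1 = 18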